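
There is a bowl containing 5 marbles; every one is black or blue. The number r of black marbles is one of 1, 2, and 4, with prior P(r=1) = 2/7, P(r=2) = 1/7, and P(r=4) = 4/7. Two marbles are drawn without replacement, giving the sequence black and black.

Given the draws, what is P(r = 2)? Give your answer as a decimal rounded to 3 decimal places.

0.040

For each hypothesis, P(data | H) works out to: P(data | r = 1) = (1/5)(0/4) = 0; P(data | r = 2) = (2/5)(1/4) = 1/10; P(data | r = 4) = (4/5)(3/4) = 3/5.
Multiplying each by its prior: 2/7 · 0 = 0, 1/7 · 1/10 = 1/70, 4/7 · 3/5 = 12/35; these sum to 5/14.
Therefore the posterior P(r = 2 | data) = (1/70) / (5/14) = 1/25.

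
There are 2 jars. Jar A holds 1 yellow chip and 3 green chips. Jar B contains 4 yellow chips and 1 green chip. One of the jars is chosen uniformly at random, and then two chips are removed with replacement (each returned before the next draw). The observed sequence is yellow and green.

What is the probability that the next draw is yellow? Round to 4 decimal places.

Compute the likelihood of the observed sequence for each case: P(data | jar A) = (1/4)(3/4) = 3/16; P(data | jar B) = (4/5)(1/5) = 4/25.
The prior-weighted likelihoods are 1/2 · 3/16 = 3/32, 1/2 · 4/25 = 2/25; with total 139/800.
The posterior is then P(jar A | data) = 0.53957, P(jar B | data) = 0.46043.
So P(yellow next | data) = Σ P(yellow next | H) P(H | data) = (1/4)(0.53957) + (4/5)(0.46043) = 0.50324.

0.5032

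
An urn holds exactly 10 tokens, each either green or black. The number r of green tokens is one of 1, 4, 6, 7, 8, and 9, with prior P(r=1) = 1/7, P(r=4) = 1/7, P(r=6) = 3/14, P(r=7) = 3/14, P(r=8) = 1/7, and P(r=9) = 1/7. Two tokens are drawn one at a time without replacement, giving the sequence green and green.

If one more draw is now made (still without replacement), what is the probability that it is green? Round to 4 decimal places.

0.6850

Compute the likelihood of the observed sequence for each case: P(data | r = 1) = (1/10)(0/9) = 0; P(data | r = 4) = (4/10)(3/9) = 2/15; P(data | r = 6) = (6/10)(5/9) = 1/3; P(data | r = 7) = (7/10)(6/9) = 7/15; P(data | r = 8) = (8/10)(7/9) = 28/45; P(data | r = 9) = (9/10)(8/9) = 4/5.
Weighting by the prior gives 1/7 · 0 = 0, 1/7 · 2/15 = 2/105, 3/14 · 1/3 = 1/14, 3/14 · 7/15 = 1/10, 1/7 · 28/45 = 4/45, 1/7 · 4/5 = 4/35; summing to 124/315.
The posterior is then P(r = 1 | data) = 0, P(r = 4 | data) = 0.048387, P(r = 6 | data) = 0.18145, P(r = 7 | data) = 0.25403, P(r = 8 | data) = 0.22581, P(r = 9 | data) = 0.29032.
Averaging over the posterior, P(green next | data) = (1/4)(0.048387) + (1/2)(0.18145) + (5/8)(0.25403) + (3/4)(0.22581) + (7/8)(0.29032) = 0.68498.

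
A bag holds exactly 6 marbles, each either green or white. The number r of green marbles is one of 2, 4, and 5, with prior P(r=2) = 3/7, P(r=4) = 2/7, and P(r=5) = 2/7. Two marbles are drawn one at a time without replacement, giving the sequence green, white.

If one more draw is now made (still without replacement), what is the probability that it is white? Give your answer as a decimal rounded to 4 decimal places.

Under each hypothesis, the probability of the observed sequence is: P(data | r = 2) = (2/6)(4/5) = 4/15; P(data | r = 4) = (4/6)(2/5) = 4/15; P(data | r = 5) = (5/6)(1/5) = 1/6.
The prior-weighted likelihoods are 3/7 · 4/15 = 4/35, 2/7 · 4/15 = 8/105, 2/7 · 1/6 = 1/21; summing to 5/21.
Dividing through by the total gives posterior P(r = 2 | data) = 12/25, P(r = 4 | data) = 8/25, P(r = 5 | data) = 1/5.
So P(white next | data) = Σ P(white next | H) P(H | data) = (3/4)(12/25) + (1/4)(8/25) + (0)(1/5) = 11/25.

0.4400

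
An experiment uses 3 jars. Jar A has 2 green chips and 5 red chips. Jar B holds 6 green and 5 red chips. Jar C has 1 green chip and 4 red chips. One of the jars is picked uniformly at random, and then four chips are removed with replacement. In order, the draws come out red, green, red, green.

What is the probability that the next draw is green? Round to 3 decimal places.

Under each hypothesis, the probability of the observed sequence is: P(data | jar A) = (5/7)(2/7)(5/7)(2/7) = 0.041649; P(data | jar B) = (5/11)(6/11)(5/11)(6/11) = 0.061471; P(data | jar C) = (4/5)(1/5)(4/5)(1/5) = 0.0256.
Weighting by the prior gives 1/3 · 0.041649 = 0.013883, 1/3 · 0.061471 = 0.02049, 1/3 · 0.0256 = 0.0085333; these sum to 0.042907.
Dividing through by the total gives posterior P(jar A | data) = 0.32356, P(jar B | data) = 0.47756, P(jar C | data) = 0.19888.
Averaging over the posterior, P(green next | data) = (2/7)(0.32356) + (6/11)(0.47756) + (1/5)(0.19888) = 0.39271.

0.393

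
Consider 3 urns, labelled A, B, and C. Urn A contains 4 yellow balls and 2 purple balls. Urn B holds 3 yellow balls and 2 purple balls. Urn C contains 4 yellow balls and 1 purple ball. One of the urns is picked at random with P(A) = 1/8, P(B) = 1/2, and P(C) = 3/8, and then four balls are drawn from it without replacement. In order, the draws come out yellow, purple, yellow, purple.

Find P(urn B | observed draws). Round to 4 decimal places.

0.8571

For each hypothesis, P(data | H) works out to: P(data | urn A) = (4/6)(2/5)(3/4)(1/3) = 1/15; P(data | urn B) = (3/5)(2/4)(2/3)(1/2) = 1/10; P(data | urn C) = (4/5)(1/4)(3/3)(0/2) = 0.
The prior-weighted likelihoods are 1/8 · 1/15 = 1/120, 1/2 · 1/10 = 1/20, 3/8 · 0 = 0; these sum to 7/120.
Therefore the posterior P(urn B | data) = (1/20) / (7/120) = 6/7.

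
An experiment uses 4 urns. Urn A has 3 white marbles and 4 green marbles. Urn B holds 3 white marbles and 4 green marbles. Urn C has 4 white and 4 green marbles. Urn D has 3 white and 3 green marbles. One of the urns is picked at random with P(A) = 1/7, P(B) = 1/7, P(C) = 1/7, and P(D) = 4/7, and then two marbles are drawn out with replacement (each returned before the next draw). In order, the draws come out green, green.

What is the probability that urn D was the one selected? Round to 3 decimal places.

The likelihood of the observed sequence under each hypothesis: P(data | urn A) = (4/7)(4/7) = 0.32653; P(data | urn B) = (4/7)(4/7) = 0.32653; P(data | urn C) = (4/8)(4/8) = 0.25; P(data | urn D) = (3/6)(3/6) = 0.25.
Multiplying each by its prior: 1/7 · 0.32653 = 0.046647, 1/7 · 0.32653 = 0.046647, 1/7 · 0.25 = 0.035714, 4/7 · 0.25 = 0.14286; these sum to 0.27187.
So P(urn D | data) = (0.14286) / (0.27187) = 0.52547.

0.525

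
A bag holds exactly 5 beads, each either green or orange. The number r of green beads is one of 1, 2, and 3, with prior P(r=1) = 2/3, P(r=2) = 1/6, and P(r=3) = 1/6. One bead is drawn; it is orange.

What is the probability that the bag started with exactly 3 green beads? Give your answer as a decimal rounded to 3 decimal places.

Compute the likelihood of this draw for each case: P(data | r = 1) = (4/5) = 4/5; P(data | r = 2) = (3/5) = 3/5; P(data | r = 3) = (2/5) = 2/5.
The prior-weighted likelihoods are 2/3 · 4/5 = 8/15, 1/6 · 3/5 = 1/10, 1/6 · 2/5 = 1/15; with total 7/10.
So P(r = 3 | data) = (1/15) / (7/10) = 2/21.

0.095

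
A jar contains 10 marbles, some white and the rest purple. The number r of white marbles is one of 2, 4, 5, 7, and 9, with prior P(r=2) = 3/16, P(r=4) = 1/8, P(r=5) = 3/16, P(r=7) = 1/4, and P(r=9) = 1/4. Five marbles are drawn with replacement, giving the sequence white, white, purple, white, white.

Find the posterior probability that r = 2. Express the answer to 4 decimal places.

0.0057

Compute the likelihood of the observed sequence for each case: P(data | r = 2) = (2/10)(2/10)(8/10)(2/10)(2/10) = 0.00128; P(data | r = 4) = (4/10)(4/10)(6/10)(4/10)(4/10) = 0.01536; P(data | r = 5) = (5/10)(5/10)(5/10)(5/10)(5/10) = 0.03125; P(data | r = 7) = (7/10)(7/10)(3/10)(7/10)(7/10) = 0.07203; P(data | r = 9) = (9/10)(9/10)(1/10)(9/10)(9/10) = 0.06561.
The prior-weighted likelihoods are 3/16 · 0.00128 = 0.00024, 1/8 · 0.01536 = 0.00192, 3/16 · 0.03125 = 0.0058594, 1/4 · 0.07203 = 0.018007, 1/4 · 0.06561 = 0.016403; these sum to 0.042429.
Hence P(r = 2 | data) = (0.00024) / (0.042429) = 0.0056565.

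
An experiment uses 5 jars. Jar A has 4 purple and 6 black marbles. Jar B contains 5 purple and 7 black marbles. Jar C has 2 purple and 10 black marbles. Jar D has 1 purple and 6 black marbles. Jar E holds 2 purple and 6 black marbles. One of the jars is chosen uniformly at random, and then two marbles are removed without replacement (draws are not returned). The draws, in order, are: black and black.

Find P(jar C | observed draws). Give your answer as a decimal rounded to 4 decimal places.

0.2639

The likelihood of the observed sequence under each hypothesis: P(data | jar A) = (6/10)(5/9) = 1/3; P(data | jar B) = (7/12)(6/11) = 7/22; P(data | jar C) = (10/12)(9/11) = 15/22; P(data | jar D) = (6/7)(5/6) = 5/7; P(data | jar E) = (6/8)(5/7) = 15/28.
The prior-weighted likelihoods are 1/5 · 1/3 = 1/15, 1/5 · 7/22 = 7/110, 1/5 · 15/22 = 3/22, 1/5 · 5/7 = 1/7, 1/5 · 15/28 = 3/28; these sum to 31/60.
Hence P(jar C | data) = (3/22) / (31/60) = 90/341.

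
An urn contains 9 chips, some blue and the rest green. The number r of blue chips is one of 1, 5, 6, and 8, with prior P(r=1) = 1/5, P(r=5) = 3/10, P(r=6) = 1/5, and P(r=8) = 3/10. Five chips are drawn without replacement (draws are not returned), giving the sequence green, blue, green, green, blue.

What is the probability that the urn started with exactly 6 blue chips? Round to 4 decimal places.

0.2000

Under each hypothesis, the probability of the observed sequence is: P(data | r = 1) = (8/9)(1/8)(7/7)(6/6)(0/5) = 0; P(data | r = 5) = (4/9)(5/8)(3/7)(2/6)(4/5) = 2/63; P(data | r = 6) = (3/9)(6/8)(2/7)(1/6)(5/5) = 1/84; P(data | r = 8) = (1/9)(8/8)(0/7) = 0.
The prior-weighted likelihoods are 1/5 · 0 = 0, 3/10 · 2/63 = 1/105, 1/5 · 1/84 = 1/420, 3/10 · 0 = 0; these sum to 1/84.
So P(r = 6 | data) = (1/420) / (1/84) = 1/5.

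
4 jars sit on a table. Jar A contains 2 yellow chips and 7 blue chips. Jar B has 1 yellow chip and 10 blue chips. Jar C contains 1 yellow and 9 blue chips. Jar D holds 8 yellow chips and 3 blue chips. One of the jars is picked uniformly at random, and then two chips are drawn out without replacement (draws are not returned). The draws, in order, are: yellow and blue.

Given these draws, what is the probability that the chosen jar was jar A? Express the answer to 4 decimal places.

Compute the likelihood of the observed sequence for each case: P(data | jar A) = (2/9)(7/8) = 0.19444; P(data | jar B) = (1/11)(10/10) = 0.090909; P(data | jar C) = (1/10)(9/9) = 0.1; P(data | jar D) = (8/11)(3/10) = 0.21818.
Multiplying each by its prior: 1/4 · 0.19444 = 0.048611, 1/4 · 0.090909 = 0.022727, 1/4 · 0.1 = 0.025, 1/4 · 0.21818 = 0.054545; with total 0.15088.
Hence P(jar A | data) = (0.048611) / (0.15088) = 0.32218.

0.3222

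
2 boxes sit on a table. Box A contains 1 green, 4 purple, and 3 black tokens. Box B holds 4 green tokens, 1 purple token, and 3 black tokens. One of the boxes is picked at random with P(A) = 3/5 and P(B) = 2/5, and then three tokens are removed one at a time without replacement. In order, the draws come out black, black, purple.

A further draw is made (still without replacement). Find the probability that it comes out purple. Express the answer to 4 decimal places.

Compute the likelihood of the observed sequence for each case: P(data | box A) = (3/8)(2/7)(4/6) = 1/14; P(data | box B) = (3/8)(2/7)(1/6) = 1/56.
Multiplying each by its prior: 3/5 · 1/14 = 3/70, 2/5 · 1/56 = 1/140; summing to 1/20.
Dividing through by the total gives posterior P(box A | data) = 6/7, P(box B | data) = 1/7.
The predictive probability is P(purple next | data) = (3/5)(6/7) + (0)(1/7) = 18/35.

0.5143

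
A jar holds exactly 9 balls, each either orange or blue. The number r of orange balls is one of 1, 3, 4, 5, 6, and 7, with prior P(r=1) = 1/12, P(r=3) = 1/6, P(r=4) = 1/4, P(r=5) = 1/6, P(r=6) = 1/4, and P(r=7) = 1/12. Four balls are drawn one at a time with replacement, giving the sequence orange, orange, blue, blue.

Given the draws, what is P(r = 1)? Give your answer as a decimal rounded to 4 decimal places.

0.0165

Compute the likelihood of the observed sequence for each case: P(data | r = 1) = (1/9)(1/9)(8/9)(8/9) = 0.0097546; P(data | r = 3) = (3/9)(3/9)(6/9)(6/9) = 0.049383; P(data | r = 4) = (4/9)(4/9)(5/9)(5/9) = 0.060966; P(data | r = 5) = (5/9)(5/9)(4/9)(4/9) = 0.060966; P(data | r = 6) = (6/9)(6/9)(3/9)(3/9) = 0.049383; P(data | r = 7) = (7/9)(7/9)(2/9)(2/9) = 0.029873.
Multiplying each by its prior: 1/12 · 0.0097546 = 0.00081288, 1/6 · 0.049383 = 0.0082305, 1/4 · 0.060966 = 0.015242, 1/6 · 0.060966 = 0.010161, 1/4 · 0.049383 = 0.012346, 1/12 · 0.029873 = 0.0024895; these sum to 0.049281.
By Bayes' rule, P(r = 1 | data) = (0.00081288) / (0.049281) = 0.016495.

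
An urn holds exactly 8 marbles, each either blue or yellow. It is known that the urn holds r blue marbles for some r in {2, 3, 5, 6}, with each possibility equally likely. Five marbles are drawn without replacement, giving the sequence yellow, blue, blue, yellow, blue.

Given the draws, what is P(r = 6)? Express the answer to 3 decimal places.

For each hypothesis, P(data | H) works out to: P(data | r = 2) = (6/8)(2/7)(1/6)(5/5)(0/4) = 0; P(data | r = 3) = (5/8)(3/7)(2/6)(4/5)(1/4) = 1/56; P(data | r = 5) = (3/8)(5/7)(4/6)(2/5)(3/4) = 3/56; P(data | r = 6) = (2/8)(6/7)(5/6)(1/5)(4/4) = 1/28.
The prior-weighted likelihoods are 1/4 · 0 = 0, 1/4 · 1/56 = 1/224, 1/4 · 3/56 = 3/224, 1/4 · 1/28 = 1/112; these sum to 3/112.
Therefore the posterior P(r = 6 | data) = (1/112) / (3/112) = 1/3.

0.333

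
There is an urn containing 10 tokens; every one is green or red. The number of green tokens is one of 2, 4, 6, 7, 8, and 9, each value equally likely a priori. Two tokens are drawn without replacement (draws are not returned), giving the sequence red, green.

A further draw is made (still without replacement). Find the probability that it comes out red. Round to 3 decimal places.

0.411

Compute the likelihood of the observed sequence for each case: P(data | r = 2) = (8/10)(2/9) = 8/45; P(data | r = 4) = (6/10)(4/9) = 4/15; P(data | r = 6) = (4/10)(6/9) = 4/15; P(data | r = 7) = (3/10)(7/9) = 7/30; P(data | r = 8) = (2/10)(8/9) = 8/45; P(data | r = 9) = (1/10)(9/9) = 1/10.
Weighting by the prior gives 1/6 · 8/45 = 4/135, 1/6 · 4/15 = 2/45, 1/6 · 4/15 = 2/45, 1/6 · 7/30 = 7/180, 1/6 · 8/45 = 4/135, 1/6 · 1/10 = 1/60; these sum to 11/54.
Normalising, the posterior is P(r = 2 | data) = 8/55, P(r = 4 | data) = 12/55, P(r = 6 | data) = 12/55, P(r = 7 | data) = 21/110, P(r = 8 | data) = 8/55, P(r = 9 | data) = 9/110.
The predictive probability is P(red next | data) = (7/8)(8/55) + (5/8)(12/55) + (3/8)(12/55) + (1/4)(21/110) + (1/8)(8/55) + (0)(9/110) = 181/440.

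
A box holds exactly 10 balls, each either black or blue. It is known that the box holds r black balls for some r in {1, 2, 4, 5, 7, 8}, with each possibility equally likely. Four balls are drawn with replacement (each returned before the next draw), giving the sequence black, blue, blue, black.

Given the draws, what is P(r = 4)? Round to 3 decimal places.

The likelihood of the observed sequence under each hypothesis: P(data | r = 1) = (1/10)(9/10)(9/10)(1/10) = 0.0081; P(data | r = 2) = (2/10)(8/10)(8/10)(2/10) = 0.0256; P(data | r = 4) = (4/10)(6/10)(6/10)(4/10) = 0.0576; P(data | r = 5) = (5/10)(5/10)(5/10)(5/10) = 0.0625; P(data | r = 7) = (7/10)(3/10)(3/10)(7/10) = 0.0441; P(data | r = 8) = (8/10)(2/10)(2/10)(8/10) = 0.0256.
The prior-weighted likelihoods are 1/6 · 0.0081 = 0.00135, 1/6 · 0.0256 = 0.0042667, 1/6 · 0.0576 = 0.0096, 1/6 · 0.0625 = 0.010417, 1/6 · 0.0441 = 0.00735, 1/6 · 0.0256 = 0.0042667; these sum to 0.03725.
So P(r = 4 | data) = (0.0096) / (0.03725) = 0.25772.

0.258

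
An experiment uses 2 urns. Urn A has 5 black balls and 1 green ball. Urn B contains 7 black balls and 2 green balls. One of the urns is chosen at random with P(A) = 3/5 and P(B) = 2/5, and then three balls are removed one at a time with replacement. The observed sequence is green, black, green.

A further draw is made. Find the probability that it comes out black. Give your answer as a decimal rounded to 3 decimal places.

For each hypothesis, P(data | H) works out to: P(data | urn A) = (1/6)(5/6)(1/6) = 0.023148; P(data | urn B) = (2/9)(7/9)(2/9) = 0.038409.
Weighting by the prior gives 3/5 · 0.023148 = 0.013889, 2/5 · 0.038409 = 0.015364; with total 0.029252.
Normalising, the posterior is P(urn A | data) = 0.47479, P(urn B | data) = 0.52521.
So P(black next | data) = Σ P(black next | H) P(H | data) = (5/6)(0.47479) + (7/9)(0.52521) = 0.80416.

0.804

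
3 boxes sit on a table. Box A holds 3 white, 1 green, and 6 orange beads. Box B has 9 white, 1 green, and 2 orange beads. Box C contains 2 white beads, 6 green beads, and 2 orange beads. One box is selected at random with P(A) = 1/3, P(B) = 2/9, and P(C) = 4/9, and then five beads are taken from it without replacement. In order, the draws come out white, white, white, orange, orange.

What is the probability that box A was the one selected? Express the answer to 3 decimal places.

0.457

Under each hypothesis, the probability of the observed sequence is: P(data | box A) = (3/10)(2/9)(1/8)(6/7)(5/6) = 0.0059524; P(data | box B) = (9/12)(8/11)(7/10)(2/9)(1/8) = 0.010606; P(data | box C) = (2/10)(1/9)(0/8) = 0.
Multiplying each by its prior: 1/3 · 0.0059524 = 0.0019841, 2/9 · 0.010606 = 0.0023569, 4/9 · 0 = 0; these sum to 0.004341.
By Bayes' rule, P(box A | data) = (0.0019841) / (0.004341) = 0.45706.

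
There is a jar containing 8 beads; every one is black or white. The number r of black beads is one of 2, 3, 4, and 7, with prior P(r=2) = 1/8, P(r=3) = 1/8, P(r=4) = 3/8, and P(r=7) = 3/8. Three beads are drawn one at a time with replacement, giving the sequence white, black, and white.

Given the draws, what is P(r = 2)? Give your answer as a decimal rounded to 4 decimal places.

0.2000

Under each hypothesis, the probability of the observed sequence is: P(data | r = 2) = (6/8)(2/8)(6/8) = 0.14062; P(data | r = 3) = (5/8)(3/8)(5/8) = 0.14648; P(data | r = 4) = (4/8)(4/8)(4/8) = 0.125; P(data | r = 7) = (1/8)(7/8)(1/8) = 0.013672.
Weighting by the prior gives 1/8 · 0.14062 = 0.017578, 1/8 · 0.14648 = 0.018311, 3/8 · 0.125 = 0.046875, 3/8 · 0.013672 = 0.005127; summing to 0.087891.
Therefore the posterior P(r = 2 | data) = (0.017578) / (0.087891) = 0.2.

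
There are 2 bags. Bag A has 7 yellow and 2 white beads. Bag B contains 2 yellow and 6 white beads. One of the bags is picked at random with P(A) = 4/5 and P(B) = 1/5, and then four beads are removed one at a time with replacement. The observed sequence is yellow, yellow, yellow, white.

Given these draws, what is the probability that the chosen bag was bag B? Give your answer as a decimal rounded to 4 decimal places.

For each hypothesis, P(data | H) works out to: P(data | bag A) = (7/9)(7/9)(7/9)(2/9) = 0.10456; P(data | bag B) = (2/8)(2/8)(2/8)(6/8) = 0.011719.
Multiplying each by its prior: 4/5 · 0.10456 = 0.083646, 1/5 · 0.011719 = 0.0023437; with total 0.08599.
Therefore the posterior P(bag B | data) = (0.0023437) / (0.08599) = 0.027256.

0.0273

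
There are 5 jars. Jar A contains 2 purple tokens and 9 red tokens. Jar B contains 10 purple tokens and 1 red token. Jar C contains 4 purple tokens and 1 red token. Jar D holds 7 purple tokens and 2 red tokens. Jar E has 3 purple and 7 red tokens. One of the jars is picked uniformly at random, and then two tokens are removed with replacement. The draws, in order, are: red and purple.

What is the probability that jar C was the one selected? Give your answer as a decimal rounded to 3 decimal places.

Under each hypothesis, the probability of the observed sequence is: P(data | jar A) = (9/11)(2/11) = 0.14876; P(data | jar B) = (1/11)(10/11) = 0.082645; P(data | jar C) = (1/5)(4/5) = 0.16; P(data | jar D) = (2/9)(7/9) = 0.17284; P(data | jar E) = (7/10)(3/10) = 0.21.
Weighting by the prior gives 1/5 · 0.14876 = 0.029752, 1/5 · 0.082645 = 0.016529, 1/5 · 0.16 = 0.032, 1/5 · 0.17284 = 0.034568, 1/5 · 0.21 = 0.042; summing to 0.15485.
Therefore the posterior P(jar C | data) = (0.032) / (0.15485) = 0.20665.

0.207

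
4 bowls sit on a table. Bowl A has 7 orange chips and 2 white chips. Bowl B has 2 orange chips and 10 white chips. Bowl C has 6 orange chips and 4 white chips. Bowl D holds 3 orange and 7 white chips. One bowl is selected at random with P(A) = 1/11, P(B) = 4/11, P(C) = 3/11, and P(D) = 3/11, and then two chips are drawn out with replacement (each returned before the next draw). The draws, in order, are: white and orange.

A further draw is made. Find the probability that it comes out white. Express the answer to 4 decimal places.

For each hypothesis, P(data | H) works out to: P(data | bowl A) = (2/9)(7/9) = 0.17284; P(data | bowl B) = (10/12)(2/12) = 0.13889; P(data | bowl C) = (4/10)(6/10) = 0.24; P(data | bowl D) = (7/10)(3/10) = 0.21.
Weighting by the prior gives 1/11 · 0.17284 = 0.015713, 4/11 · 0.13889 = 0.050505, 3/11 · 0.24 = 0.065455, 3/11 · 0.21 = 0.057273; with total 0.18895.
Normalising, the posterior is P(bowl A | data) = 0.08316, P(bowl B | data) = 0.2673, P(bowl C | data) = 0.34642, P(bowl D | data) = 0.30312.
So P(white next | data) = Σ P(white next | H) P(H | data) = (2/9)(0.08316) + (5/6)(0.2673) + (2/5)(0.34642) + (7/10)(0.30312) = 0.59198.

0.5920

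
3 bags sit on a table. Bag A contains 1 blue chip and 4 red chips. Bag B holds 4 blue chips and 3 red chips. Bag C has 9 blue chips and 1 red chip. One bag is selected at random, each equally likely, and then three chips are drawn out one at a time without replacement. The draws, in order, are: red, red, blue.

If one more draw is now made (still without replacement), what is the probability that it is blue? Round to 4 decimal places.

0.2727

For each hypothesis, P(data | H) works out to: P(data | bag A) = (4/5)(3/4)(1/3) = 1/5; P(data | bag B) = (3/7)(2/6)(4/5) = 4/35; P(data | bag C) = (1/10)(0/9) = 0.
The prior-weighted likelihoods are 1/3 · 1/5 = 1/15, 1/3 · 4/35 = 4/105, 1/3 · 0 = 0; these sum to 11/105.
Dividing through by the total gives posterior P(bag A | data) = 7/11, P(bag B | data) = 4/11, P(bag C | data) = 0.
The predictive probability is P(blue next | data) = (0)(7/11) + (3/4)(4/11) = 3/11.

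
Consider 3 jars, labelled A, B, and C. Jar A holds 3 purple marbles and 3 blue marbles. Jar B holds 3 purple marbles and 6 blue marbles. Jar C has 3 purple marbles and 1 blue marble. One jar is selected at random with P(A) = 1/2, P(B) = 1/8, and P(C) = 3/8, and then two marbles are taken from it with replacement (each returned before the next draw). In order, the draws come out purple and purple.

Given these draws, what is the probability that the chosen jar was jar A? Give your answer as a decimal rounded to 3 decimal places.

For each hypothesis, P(data | H) works out to: P(data | jar A) = (3/6)(3/6) = 0.25; P(data | jar B) = (3/9)(3/9) = 0.11111; P(data | jar C) = (3/4)(3/4) = 0.5625.
Weighting by the prior gives 1/2 · 0.25 = 0.125, 1/8 · 0.11111 = 0.013889, 3/8 · 0.5625 = 0.21094; these sum to 0.34983.
So P(jar A | data) = (0.125) / (0.34983) = 0.35732.

0.357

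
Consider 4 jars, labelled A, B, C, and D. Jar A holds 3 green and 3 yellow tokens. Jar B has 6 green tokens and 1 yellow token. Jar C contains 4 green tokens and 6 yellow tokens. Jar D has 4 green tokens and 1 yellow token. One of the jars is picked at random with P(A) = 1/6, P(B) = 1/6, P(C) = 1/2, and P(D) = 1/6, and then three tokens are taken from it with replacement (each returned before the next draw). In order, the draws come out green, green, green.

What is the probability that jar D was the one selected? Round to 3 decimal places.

0.351

For each hypothesis, P(data | H) works out to: P(data | jar A) = (3/6)(3/6)(3/6) = 0.125; P(data | jar B) = (6/7)(6/7)(6/7) = 0.62974; P(data | jar C) = (4/10)(4/10)(4/10) = 0.064; P(data | jar D) = (4/5)(4/5)(4/5) = 0.512.
The prior-weighted likelihoods are 1/6 · 0.125 = 0.020833, 1/6 · 0.62974 = 0.10496, 1/2 · 0.064 = 0.032, 1/6 · 0.512 = 0.085333; summing to 0.24312.
So P(jar D | data) = (0.085333) / (0.24312) = 0.35099.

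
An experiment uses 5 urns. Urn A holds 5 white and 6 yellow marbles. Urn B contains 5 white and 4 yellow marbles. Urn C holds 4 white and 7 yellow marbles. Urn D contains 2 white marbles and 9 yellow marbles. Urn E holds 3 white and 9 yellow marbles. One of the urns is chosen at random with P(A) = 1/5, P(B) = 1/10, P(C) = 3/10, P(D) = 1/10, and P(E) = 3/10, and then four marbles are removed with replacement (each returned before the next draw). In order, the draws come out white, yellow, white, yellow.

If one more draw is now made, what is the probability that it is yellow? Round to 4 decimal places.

0.6218

Compute the likelihood of the observed sequence for each case: P(data | urn A) = (5/11)(6/11)(5/11)(6/11) = 0.061471; P(data | urn B) = (5/9)(4/9)(5/9)(4/9) = 0.060966; P(data | urn C) = (4/11)(7/11)(4/11)(7/11) = 0.053548; P(data | urn D) = (2/11)(9/11)(2/11)(9/11) = 0.02213; P(data | urn E) = (3/12)(9/12)(3/12)(9/12) = 0.035156.
The prior-weighted likelihoods are 1/5 · 0.061471 = 0.012294, 1/10 · 0.060966 = 0.0060966, 3/10 · 0.053548 = 0.016064, 1/10 · 0.02213 = 0.002213, 3/10 · 0.035156 = 0.010547; with total 0.047215.
Normalising, the posterior is P(urn A | data) = 0.26039, P(urn B | data) = 0.12912, P(urn C | data) = 0.34024, P(urn D | data) = 0.04687, P(urn E | data) = 0.22338.
The predictive probability is P(yellow next | data) = (6/11)(0.26039) + (4/9)(0.12912) + (7/11)(0.34024) + (9/11)(0.04687) + (3/4)(0.22338) = 0.62182.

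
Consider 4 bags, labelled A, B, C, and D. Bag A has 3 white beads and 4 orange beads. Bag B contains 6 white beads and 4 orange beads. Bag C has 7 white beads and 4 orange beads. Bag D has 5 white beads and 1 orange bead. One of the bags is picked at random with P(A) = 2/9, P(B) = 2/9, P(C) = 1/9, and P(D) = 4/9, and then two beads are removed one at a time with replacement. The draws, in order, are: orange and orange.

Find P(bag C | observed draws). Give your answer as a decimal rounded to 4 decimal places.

0.1087

The likelihood of the observed sequence under each hypothesis: P(data | bag A) = (4/7)(4/7) = 0.32653; P(data | bag B) = (4/10)(4/10) = 0.16; P(data | bag C) = (4/11)(4/11) = 0.13223; P(data | bag D) = (1/6)(1/6) = 0.027778.
Multiplying each by its prior: 2/9 · 0.32653 = 0.072562, 2/9 · 0.16 = 0.035556, 1/9 · 0.13223 = 0.014692, 4/9 · 0.027778 = 0.012346; summing to 0.13516.
By Bayes' rule, P(bag C | data) = (0.014692) / (0.13516) = 0.10871.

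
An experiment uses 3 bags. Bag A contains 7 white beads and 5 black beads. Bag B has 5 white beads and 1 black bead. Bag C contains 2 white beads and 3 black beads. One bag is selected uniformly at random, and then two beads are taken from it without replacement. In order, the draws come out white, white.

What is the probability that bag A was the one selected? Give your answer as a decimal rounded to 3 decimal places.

0.293

The likelihood of the observed sequence under each hypothesis: P(data | bag A) = (7/12)(6/11) = 7/22; P(data | bag B) = (5/6)(4/5) = 2/3; P(data | bag C) = (2/5)(1/4) = 1/10.
Multiplying each by its prior: 1/3 · 7/22 = 7/66, 1/3 · 2/3 = 2/9, 1/3 · 1/10 = 1/30; with total 179/495.
Therefore the posterior P(bag A | data) = (7/66) / (179/495) = 105/358.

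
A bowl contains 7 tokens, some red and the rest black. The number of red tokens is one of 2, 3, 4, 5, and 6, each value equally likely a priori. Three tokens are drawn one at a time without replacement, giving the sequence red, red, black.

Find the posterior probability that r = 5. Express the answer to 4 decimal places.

Compute the likelihood of the observed sequence for each case: P(data | r = 2) = (2/7)(1/6)(5/5) = 1/21; P(data | r = 3) = (3/7)(2/6)(4/5) = 4/35; P(data | r = 4) = (4/7)(3/6)(3/5) = 6/35; P(data | r = 5) = (5/7)(4/6)(2/5) = 4/21; P(data | r = 6) = (6/7)(5/6)(1/5) = 1/7.
The prior-weighted likelihoods are 1/5 · 1/21 = 1/105, 1/5 · 4/35 = 4/175, 1/5 · 6/35 = 6/175, 1/5 · 4/21 = 4/105, 1/5 · 1/7 = 1/35; summing to 2/15.
So P(r = 5 | data) = (4/105) / (2/15) = 2/7.

0.2857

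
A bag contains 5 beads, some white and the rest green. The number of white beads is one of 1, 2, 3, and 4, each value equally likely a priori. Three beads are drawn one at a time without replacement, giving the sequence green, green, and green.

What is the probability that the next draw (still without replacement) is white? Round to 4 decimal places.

0.6000

Compute the likelihood of the observed sequence for each case: P(data | r = 1) = (4/5)(3/4)(2/3) = 2/5; P(data | r = 2) = (3/5)(2/4)(1/3) = 1/10; P(data | r = 3) = (2/5)(1/4)(0/3) = 0; P(data | r = 4) = (1/5)(0/4) = 0.
Multiplying each by its prior: 1/4 · 2/5 = 1/10, 1/4 · 1/10 = 1/40, 1/4 · 0 = 0, 1/4 · 0 = 0; these sum to 1/8.
Dividing through by the total gives posterior P(r = 1 | data) = 4/5, P(r = 2 | data) = 1/5, P(r = 3 | data) = 0, P(r = 4 | data) = 0.
So P(white next | data) = Σ P(white next | H) P(H | data) = (1/2)(4/5) + (1)(1/5) = 3/5.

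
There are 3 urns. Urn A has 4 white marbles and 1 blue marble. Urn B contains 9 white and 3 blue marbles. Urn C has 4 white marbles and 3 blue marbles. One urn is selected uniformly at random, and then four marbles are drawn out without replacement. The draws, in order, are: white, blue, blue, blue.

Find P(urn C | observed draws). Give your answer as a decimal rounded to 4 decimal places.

Compute the likelihood of the observed sequence for each case: P(data | urn A) = (4/5)(1/4)(0/3) = 0; P(data | urn B) = (9/12)(3/11)(2/10)(1/9) = 0.0045455; P(data | urn C) = (4/7)(3/6)(2/5)(1/4) = 0.028571.
Weighting by the prior gives 1/3 · 0 = 0, 1/3 · 0.0045455 = 0.0015152, 1/3 · 0.028571 = 0.0095238; with total 0.011039.
So P(urn C | data) = (0.0095238) / (0.011039) = 0.86275.

0.8627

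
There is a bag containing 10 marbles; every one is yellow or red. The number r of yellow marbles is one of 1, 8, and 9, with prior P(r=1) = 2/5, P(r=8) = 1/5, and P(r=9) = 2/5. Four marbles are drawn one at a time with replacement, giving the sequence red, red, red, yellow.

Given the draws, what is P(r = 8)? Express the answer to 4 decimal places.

0.0416

Compute the likelihood of the observed sequence for each case: P(data | r = 1) = (9/10)(9/10)(9/10)(1/10) = 0.0729; P(data | r = 8) = (2/10)(2/10)(2/10)(8/10) = 0.0064; P(data | r = 9) = (1/10)(1/10)(1/10)(9/10) = 0.0009.
Weighting by the prior gives 2/5 · 0.0729 = 0.02916, 1/5 · 0.0064 = 0.00128, 2/5 · 0.0009 = 0.00036; these sum to 0.0308.
So P(r = 8 | data) = (0.00128) / (0.0308) = 0.041558.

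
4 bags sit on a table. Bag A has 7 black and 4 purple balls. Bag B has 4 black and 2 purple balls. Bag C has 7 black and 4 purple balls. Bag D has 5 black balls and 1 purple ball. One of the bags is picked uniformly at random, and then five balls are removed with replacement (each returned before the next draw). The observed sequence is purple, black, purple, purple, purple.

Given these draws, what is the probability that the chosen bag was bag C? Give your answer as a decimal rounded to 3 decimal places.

Compute the likelihood of the observed sequence for each case: P(data | bag A) = (4/11)(7/11)(4/11)(4/11)(4/11) = 0.011127; P(data | bag B) = (2/6)(4/6)(2/6)(2/6)(2/6) = 0.0082305; P(data | bag C) = (4/11)(7/11)(4/11)(4/11)(4/11) = 0.011127; P(data | bag D) = (1/6)(5/6)(1/6)(1/6)(1/6) = 0.000643.
Weighting by the prior gives 1/4 · 0.011127 = 0.0027817, 1/4 · 0.0082305 = 0.0020576, 1/4 · 0.011127 = 0.0027817, 1/4 · 0.000643 = 0.00016075; these sum to 0.0077818.
So P(bag C | data) = (0.0027817) / (0.0077818) = 0.35746.

0.357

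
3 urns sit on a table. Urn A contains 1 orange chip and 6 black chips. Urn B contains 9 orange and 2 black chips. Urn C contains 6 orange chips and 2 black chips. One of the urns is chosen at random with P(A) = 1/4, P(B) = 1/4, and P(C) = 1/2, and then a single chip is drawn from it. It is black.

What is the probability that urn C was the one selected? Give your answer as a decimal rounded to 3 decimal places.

0.325

For each hypothesis, P(data | H) works out to: P(data | urn A) = (6/7) = 6/7; P(data | urn B) = (2/11) = 2/11; P(data | urn C) = (2/8) = 1/4.
Weighting by the prior gives 1/4 · 6/7 = 3/14, 1/4 · 2/11 = 1/22, 1/2 · 1/4 = 1/8; these sum to 237/616.
So P(urn C | data) = (1/8) / (237/616) = 77/237.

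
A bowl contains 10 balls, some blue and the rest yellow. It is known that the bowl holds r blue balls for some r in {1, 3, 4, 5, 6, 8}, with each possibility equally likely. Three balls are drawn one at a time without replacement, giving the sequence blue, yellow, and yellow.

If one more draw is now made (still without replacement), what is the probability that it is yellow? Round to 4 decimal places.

0.5810

Under each hypothesis, the probability of the observed sequence is: P(data | r = 1) = (1/10)(9/9)(8/8) = 0.1; P(data | r = 3) = (3/10)(7/9)(6/8) = 0.175; P(data | r = 4) = (4/10)(6/9)(5/8) = 0.16667; P(data | r = 5) = (5/10)(5/9)(4/8) = 0.13889; P(data | r = 6) = (6/10)(4/9)(3/8) = 0.1; P(data | r = 8) = (8/10)(2/9)(1/8) = 0.022222.
Weighting by the prior gives 1/6 · 0.1 = 0.016667, 1/6 · 0.175 = 0.029167, 1/6 · 0.16667 = 0.027778, 1/6 · 0.13889 = 0.023148, 1/6 · 0.1 = 0.016667, 1/6 · 0.022222 = 0.0037037; these sum to 0.11713.
Dividing through by the total gives posterior P(r = 1 | data) = 0.14229, P(r = 3 | data) = 0.24901, P(r = 4 | data) = 0.23715, P(r = 5 | data) = 0.19763, P(r = 6 | data) = 0.14229, P(r = 8 | data) = 0.031621.
The predictive probability is P(yellow next | data) = (1)(0.14229) + (5/7)(0.24901) + (4/7)(0.23715) + (3/7)(0.19763) + (2/7)(0.14229) + (0)(0.031621) = 0.58103.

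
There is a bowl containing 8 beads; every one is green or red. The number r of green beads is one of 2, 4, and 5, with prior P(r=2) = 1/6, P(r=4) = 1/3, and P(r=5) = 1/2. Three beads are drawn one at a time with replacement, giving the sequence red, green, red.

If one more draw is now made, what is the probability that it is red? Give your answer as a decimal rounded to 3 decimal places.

Under each hypothesis, the probability of the observed sequence is: P(data | r = 2) = (6/8)(2/8)(6/8) = 0.14062; P(data | r = 4) = (4/8)(4/8)(4/8) = 0.125; P(data | r = 5) = (3/8)(5/8)(3/8) = 0.087891.
The prior-weighted likelihoods are 1/6 · 0.14062 = 0.023438, 1/3 · 0.125 = 0.041667, 1/2 · 0.087891 = 0.043945; these sum to 0.10905.
The posterior is then P(r = 2 | data) = 0.21493, P(r = 4 | data) = 0.38209, P(r = 5 | data) = 0.40299.
The predictive probability is P(red next | data) = (3/4)(0.21493) + (1/2)(0.38209) + (3/8)(0.40299) = 0.50336.

0.503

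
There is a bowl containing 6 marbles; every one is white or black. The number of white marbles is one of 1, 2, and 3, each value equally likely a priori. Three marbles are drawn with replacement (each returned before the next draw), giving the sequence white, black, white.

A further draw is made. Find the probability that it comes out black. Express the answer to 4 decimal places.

0.5903

The likelihood of the observed sequence under each hypothesis: P(data | r = 1) = (1/6)(5/6)(1/6) = 5/216; P(data | r = 2) = (2/6)(4/6)(2/6) = 2/27; P(data | r = 3) = (3/6)(3/6)(3/6) = 1/8.
Multiplying each by its prior: 1/3 · 5/216 = 5/648, 1/3 · 2/27 = 2/81, 1/3 · 1/8 = 1/24; summing to 2/27.
The posterior is then P(r = 1 | data) = 5/48, P(r = 2 | data) = 1/3, P(r = 3 | data) = 9/16.
So P(black next | data) = Σ P(black next | H) P(H | data) = (5/6)(5/48) + (2/3)(1/3) + (1/2)(9/16) = 85/144.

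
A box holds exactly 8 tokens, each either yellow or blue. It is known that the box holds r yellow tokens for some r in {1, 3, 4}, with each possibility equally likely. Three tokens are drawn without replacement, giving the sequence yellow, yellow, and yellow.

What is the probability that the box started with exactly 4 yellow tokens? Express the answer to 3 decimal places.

0.800

Compute the likelihood of the observed sequence for each case: P(data | r = 1) = (1/8)(0/7) = 0; P(data | r = 3) = (3/8)(2/7)(1/6) = 1/56; P(data | r = 4) = (4/8)(3/7)(2/6) = 1/14.
Weighting by the prior gives 1/3 · 0 = 0, 1/3 · 1/56 = 1/168, 1/3 · 1/14 = 1/42; with total 5/168.
Hence P(r = 4 | data) = (1/42) / (5/168) = 4/5.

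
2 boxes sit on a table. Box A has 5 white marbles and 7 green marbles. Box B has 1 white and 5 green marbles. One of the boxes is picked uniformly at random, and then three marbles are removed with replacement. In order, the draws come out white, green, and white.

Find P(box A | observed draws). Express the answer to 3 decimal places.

0.814

Compute the likelihood of the observed sequence for each case: P(data | box A) = (5/12)(7/12)(5/12) = 0.10127; P(data | box B) = (1/6)(5/6)(1/6) = 0.023148.
Multiplying each by its prior: 1/2 · 0.10127 = 0.050637, 1/2 · 0.023148 = 0.011574; summing to 0.062211.
Therefore the posterior P(box A | data) = (0.050637) / (0.062211) = 0.81395.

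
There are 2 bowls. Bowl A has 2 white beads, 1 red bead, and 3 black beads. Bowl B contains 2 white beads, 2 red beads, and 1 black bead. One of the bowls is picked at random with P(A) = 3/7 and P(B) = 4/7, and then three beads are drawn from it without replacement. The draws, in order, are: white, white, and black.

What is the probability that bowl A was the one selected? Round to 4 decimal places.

Compute the likelihood of the observed sequence for each case: P(data | bowl A) = (2/6)(1/5)(3/4) = 1/20; P(data | bowl B) = (2/5)(1/4)(1/3) = 1/30.
Multiplying each by its prior: 3/7 · 1/20 = 3/140, 4/7 · 1/30 = 2/105; with total 17/420.
So P(bowl A | data) = (3/140) / (17/420) = 9/17.

0.5294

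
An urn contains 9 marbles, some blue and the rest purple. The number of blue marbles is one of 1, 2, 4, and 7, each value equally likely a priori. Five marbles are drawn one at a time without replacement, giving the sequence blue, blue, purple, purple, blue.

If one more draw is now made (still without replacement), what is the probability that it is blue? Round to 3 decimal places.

0.600

Compute the likelihood of the observed sequence for each case: P(data | r = 1) = (1/9)(0/8) = 0; P(data | r = 2) = (2/9)(1/8)(7/7)(6/6)(0/5) = 0; P(data | r = 4) = (4/9)(3/8)(5/7)(4/6)(2/5) = 2/63; P(data | r = 7) = (7/9)(6/8)(2/7)(1/6)(5/5) = 1/36.
Multiplying each by its prior: 1/4 · 0 = 0, 1/4 · 0 = 0, 1/4 · 2/63 = 1/126, 1/4 · 1/36 = 1/144; these sum to 5/336.
Normalising, the posterior is P(r = 1 | data) = 0, P(r = 2 | data) = 0, P(r = 4 | data) = 8/15, P(r = 7 | data) = 7/15.
Averaging over the posterior, P(blue next | data) = (1/4)(8/15) + (1)(7/15) = 3/5.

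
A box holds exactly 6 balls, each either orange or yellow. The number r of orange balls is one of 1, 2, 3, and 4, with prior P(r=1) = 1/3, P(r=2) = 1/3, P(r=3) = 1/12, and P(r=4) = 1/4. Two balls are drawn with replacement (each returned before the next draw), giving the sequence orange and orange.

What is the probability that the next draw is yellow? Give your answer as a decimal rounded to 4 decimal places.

0.4481

For each hypothesis, P(data | H) works out to: P(data | r = 1) = (1/6)(1/6) = 1/36; P(data | r = 2) = (2/6)(2/6) = 1/9; P(data | r = 3) = (3/6)(3/6) = 1/4; P(data | r = 4) = (4/6)(4/6) = 4/9.
Weighting by the prior gives 1/3 · 1/36 = 1/108, 1/3 · 1/9 = 1/27, 1/12 · 1/4 = 1/48, 1/4 · 4/9 = 1/9; with total 77/432.
Normalising, the posterior is P(r = 1 | data) = 4/77, P(r = 2 | data) = 16/77, P(r = 3 | data) = 9/77, P(r = 4 | data) = 48/77.
Averaging over the posterior, P(yellow next | data) = (5/6)(4/77) + (2/3)(16/77) + (1/2)(9/77) + (1/3)(48/77) = 69/154.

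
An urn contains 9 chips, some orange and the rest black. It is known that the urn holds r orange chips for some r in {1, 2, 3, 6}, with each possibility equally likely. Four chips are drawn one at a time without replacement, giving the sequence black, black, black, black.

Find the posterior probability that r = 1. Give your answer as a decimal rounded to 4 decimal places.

0.5833

Under each hypothesis, the probability of the observed sequence is: P(data | r = 1) = (8/9)(7/8)(6/7)(5/6) = 5/9; P(data | r = 2) = (7/9)(6/8)(5/7)(4/6) = 5/18; P(data | r = 3) = (6/9)(5/8)(4/7)(3/6) = 5/42; P(data | r = 6) = (3/9)(2/8)(1/7)(0/6) = 0.
Multiplying each by its prior: 1/4 · 5/9 = 5/36, 1/4 · 5/18 = 5/72, 1/4 · 5/42 = 5/168, 1/4 · 0 = 0; these sum to 5/21.
So P(r = 1 | data) = (5/36) / (5/21) = 7/12.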